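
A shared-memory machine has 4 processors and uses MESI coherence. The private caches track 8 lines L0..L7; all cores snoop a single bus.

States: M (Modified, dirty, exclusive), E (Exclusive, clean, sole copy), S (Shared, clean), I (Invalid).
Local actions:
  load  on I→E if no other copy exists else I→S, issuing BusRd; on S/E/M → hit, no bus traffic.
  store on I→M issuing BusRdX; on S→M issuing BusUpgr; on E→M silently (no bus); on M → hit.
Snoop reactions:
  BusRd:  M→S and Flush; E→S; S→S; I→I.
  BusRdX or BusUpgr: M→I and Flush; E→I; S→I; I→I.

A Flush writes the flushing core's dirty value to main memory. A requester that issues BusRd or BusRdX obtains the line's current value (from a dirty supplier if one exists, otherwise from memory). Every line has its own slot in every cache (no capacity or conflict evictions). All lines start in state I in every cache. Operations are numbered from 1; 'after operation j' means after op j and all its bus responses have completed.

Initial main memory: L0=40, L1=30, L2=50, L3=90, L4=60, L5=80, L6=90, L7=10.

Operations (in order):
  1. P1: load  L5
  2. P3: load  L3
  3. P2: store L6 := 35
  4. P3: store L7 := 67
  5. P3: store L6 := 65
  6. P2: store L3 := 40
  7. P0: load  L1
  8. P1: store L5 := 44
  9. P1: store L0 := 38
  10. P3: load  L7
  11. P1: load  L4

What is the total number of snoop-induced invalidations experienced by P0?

[1] P1: load  L5 | P0:I, P1:E(80), P2:I, P3:I | bus: BusRd
[2] P3: load  L3 | P0:I, P1:I, P2:I, P3:E(90) | bus: BusRd
[3] P2: store L6 := 35 | P0:I, P1:I, P2:M(35), P3:I | bus: BusRdX
[4] P3: store L7 := 67 | P0:I, P1:I, P2:I, P3:M(67) | bus: BusRdX
[5] P3: store L6 := 65 | P0:I, P1:I, P2:I, P3:M(65) | bus: BusRdX,Flush
[6] P2: store L3 := 40 | P0:I, P1:I, P2:M(40), P3:I | bus: BusRdX
[7] P0: load  L1 | P0:E(30), P1:I, P2:I, P3:I | bus: BusRd
[8] P1: store L5 := 44 | P0:I, P1:M(44), P2:I, P3:I | bus: none
[9] P1: store L0 := 38 | P0:I, P1:M(38), P2:I, P3:I | bus: BusRdX
[10] P3: load  L7 | P0:I, P1:I, P2:I, P3:M(67) | bus: none
[11] P1: load  L4 | P0:I, P1:E(60), P2:I, P3:I | bus: BusRd

invalidations = 0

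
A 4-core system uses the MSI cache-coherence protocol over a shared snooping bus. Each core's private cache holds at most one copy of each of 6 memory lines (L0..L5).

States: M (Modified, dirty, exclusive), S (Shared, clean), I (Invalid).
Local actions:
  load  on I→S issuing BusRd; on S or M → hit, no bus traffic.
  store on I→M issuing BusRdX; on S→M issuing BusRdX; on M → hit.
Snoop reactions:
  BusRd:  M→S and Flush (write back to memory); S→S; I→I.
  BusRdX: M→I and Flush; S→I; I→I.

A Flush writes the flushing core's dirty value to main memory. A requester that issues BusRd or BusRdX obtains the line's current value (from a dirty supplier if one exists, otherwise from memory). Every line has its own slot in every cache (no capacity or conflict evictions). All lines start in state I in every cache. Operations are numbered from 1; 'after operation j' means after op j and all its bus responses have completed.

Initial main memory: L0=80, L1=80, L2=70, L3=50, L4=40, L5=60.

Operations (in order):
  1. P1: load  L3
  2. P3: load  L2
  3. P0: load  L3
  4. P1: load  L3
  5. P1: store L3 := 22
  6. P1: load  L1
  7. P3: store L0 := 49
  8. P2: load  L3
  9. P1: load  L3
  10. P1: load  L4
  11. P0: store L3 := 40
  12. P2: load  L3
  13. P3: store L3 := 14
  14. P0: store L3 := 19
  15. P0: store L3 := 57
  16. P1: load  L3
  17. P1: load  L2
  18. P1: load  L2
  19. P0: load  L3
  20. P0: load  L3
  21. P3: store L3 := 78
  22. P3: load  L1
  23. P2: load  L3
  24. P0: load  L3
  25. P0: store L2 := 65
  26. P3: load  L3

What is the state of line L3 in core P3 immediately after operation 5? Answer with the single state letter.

state = I

step 1: P1: load  L3  ⟶  ISII  (L3)  txn=BusRd  M[L3]=50
step 2: P3: load  L2  ⟶  IIIS  (L2)  txn=BusRd  M[L2]=70
step 3: P0: load  L3  ⟶  SSII  (L3)  txn=BusRd  M[L3]=50
step 4: P1: load  L3  ⟶  SSII  (L3)  txn=∅  M[L3]=50
step 5: P1: store L3 := 22  ⟶  IMII  (L3)  txn=BusRdX  M[L3]=50
step 6: P1: load  L1  ⟶  ISII  (L1)  txn=BusRd  M[L1]=80
step 7: P3: store L0 := 49  ⟶  IIIM  (L0)  txn=BusRdX  M[L0]=80
step 8: P2: load  L3  ⟶  ISSI  (L3)  txn=BusRd+Flush  M[L3]=22
step 9: P1: load  L3  ⟶  ISSI  (L3)  txn=∅  M[L3]=22
step 10: P1: load  L4  ⟶  ISII  (L4)  txn=BusRd  M[L4]=40
step 11: P0: store L3 := 40  ⟶  MIII  (L3)  txn=BusRdX  M[L3]=22
step 12: P2: load  L3  ⟶  SISI  (L3)  txn=BusRd+Flush  M[L3]=40
step 13: P3: store L3 := 14  ⟶  IIIM  (L3)  txn=BusRdX  M[L3]=40
step 14: P0: store L3 := 19  ⟶  MIII  (L3)  txn=BusRdX+Flush  M[L3]=14
step 15: P0: store L3 := 57  ⟶  MIII  (L3)  txn=∅  M[L3]=14
step 16: P1: load  L3  ⟶  SSII  (L3)  txn=BusRd+Flush  M[L3]=57
step 17: P1: load  L2  ⟶  ISIS  (L2)  txn=BusRd  M[L2]=70
step 18: P1: load  L2  ⟶  ISIS  (L2)  txn=∅  M[L2]=70
step 19: P0: load  L3  ⟶  SSII  (L3)  txn=∅  M[L3]=57
step 20: P0: load  L3  ⟶  SSII  (L3)  txn=∅  M[L3]=57
step 21: P3: store L3 := 78  ⟶  IIIM  (L3)  txn=BusRdX  M[L3]=57
step 22: P3: load  L1  ⟶  ISIS  (L1)  txn=BusRd  M[L1]=80
step 23: P2: load  L3  ⟶  IISS  (L3)  txn=BusRd+Flush  M[L3]=78
step 24: P0: load  L3  ⟶  SISS  (L3)  txn=BusRd  M[L3]=78
step 25: P0: store L2 := 65  ⟶  MIII  (L2)  txn=BusRdX  M[L2]=70
step 26: P3: load  L3  ⟶  SISS  (L3)  txn=∅  M[L3]=78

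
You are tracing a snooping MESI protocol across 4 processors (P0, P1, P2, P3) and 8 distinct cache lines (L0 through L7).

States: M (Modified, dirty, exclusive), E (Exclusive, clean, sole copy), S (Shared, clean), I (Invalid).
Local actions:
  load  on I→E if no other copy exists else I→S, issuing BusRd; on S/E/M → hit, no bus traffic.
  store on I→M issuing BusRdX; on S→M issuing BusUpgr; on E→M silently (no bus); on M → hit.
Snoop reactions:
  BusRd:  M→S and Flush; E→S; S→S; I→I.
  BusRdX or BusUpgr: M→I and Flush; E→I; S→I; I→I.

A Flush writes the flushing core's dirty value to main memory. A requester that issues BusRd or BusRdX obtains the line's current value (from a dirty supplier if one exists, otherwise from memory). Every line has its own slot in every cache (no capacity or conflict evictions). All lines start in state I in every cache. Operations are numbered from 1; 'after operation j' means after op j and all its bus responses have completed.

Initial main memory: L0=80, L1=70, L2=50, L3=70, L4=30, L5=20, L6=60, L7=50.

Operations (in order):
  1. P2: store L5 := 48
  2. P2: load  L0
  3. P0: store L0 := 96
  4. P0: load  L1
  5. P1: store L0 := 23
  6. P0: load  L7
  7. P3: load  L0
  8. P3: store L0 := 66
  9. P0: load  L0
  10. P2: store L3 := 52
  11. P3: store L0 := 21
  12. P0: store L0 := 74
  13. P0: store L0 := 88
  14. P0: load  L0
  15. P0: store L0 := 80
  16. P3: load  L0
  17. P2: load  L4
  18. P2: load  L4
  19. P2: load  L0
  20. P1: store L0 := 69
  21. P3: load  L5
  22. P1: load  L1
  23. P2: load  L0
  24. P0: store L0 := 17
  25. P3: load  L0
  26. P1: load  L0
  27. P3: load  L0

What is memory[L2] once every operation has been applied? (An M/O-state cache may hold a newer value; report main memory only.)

step 1: P2: store L5 := 48  ⟶  IIMI  (L5)  txn=BusRdX  M[L5]=20
step 2: P2: load  L0  ⟶  IIEI  (L0)  txn=BusRd  M[L0]=80
step 3: P0: store L0 := 96  ⟶  MIII  (L0)  txn=BusRdX  M[L0]=80
step 4: P0: load  L1  ⟶  EIII  (L1)  txn=BusRd  M[L1]=70
step 5: P1: store L0 := 23  ⟶  IMII  (L0)  txn=BusRdX+Flush  M[L0]=96
step 6: P0: load  L7  ⟶  EIII  (L7)  txn=BusRd  M[L7]=50
step 7: P3: load  L0  ⟶  ISIS  (L0)  txn=BusRd+Flush  M[L0]=23
step 8: P3: store L0 := 66  ⟶  IIIM  (L0)  txn=BusUpgr  M[L0]=23
step 9: P0: load  L0  ⟶  SIIS  (L0)  txn=BusRd+Flush  M[L0]=66
step 10: P2: store L3 := 52  ⟶  IIMI  (L3)  txn=BusRdX  M[L3]=70
step 11: P3: store L0 := 21  ⟶  IIIM  (L0)  txn=BusUpgr  M[L0]=66
step 12: P0: store L0 := 74  ⟶  MIII  (L0)  txn=BusRdX+Flush  M[L0]=21
step 13: P0: store L0 := 88  ⟶  MIII  (L0)  txn=∅  M[L0]=21
step 14: P0: load  L0  ⟶  MIII  (L0)  txn=∅  M[L0]=21
step 15: P0: store L0 := 80  ⟶  MIII  (L0)  txn=∅  M[L0]=21
step 16: P3: load  L0  ⟶  SIIS  (L0)  txn=BusRd+Flush  M[L0]=80
step 17: P2: load  L4  ⟶  IIEI  (L4)  txn=BusRd  M[L4]=30
step 18: P2: load  L4  ⟶  IIEI  (L4)  txn=∅  M[L4]=30
step 19: P2: load  L0  ⟶  SISS  (L0)  txn=BusRd  M[L0]=80
step 20: P1: store L0 := 69  ⟶  IMII  (L0)  txn=BusRdX  M[L0]=80
step 21: P3: load  L5  ⟶  IISS  (L5)  txn=BusRd+Flush  M[L5]=48
step 22: P1: load  L1  ⟶  SSII  (L1)  txn=BusRd  M[L1]=70
step 23: P2: load  L0  ⟶  ISSI  (L0)  txn=BusRd+Flush  M[L0]=69
step 24: P0: store L0 := 17  ⟶  MIII  (L0)  txn=BusRdX  M[L0]=69
step 25: P3: load  L0  ⟶  SIIS  (L0)  txn=BusRd+Flush  M[L0]=17
step 26: P1: load  L0  ⟶  SSIS  (L0)  txn=BusRd  M[L0]=17
step 27: P3: load  L0  ⟶  SSIS  (L0)  txn=∅  M[L0]=17

memory[L2] = 50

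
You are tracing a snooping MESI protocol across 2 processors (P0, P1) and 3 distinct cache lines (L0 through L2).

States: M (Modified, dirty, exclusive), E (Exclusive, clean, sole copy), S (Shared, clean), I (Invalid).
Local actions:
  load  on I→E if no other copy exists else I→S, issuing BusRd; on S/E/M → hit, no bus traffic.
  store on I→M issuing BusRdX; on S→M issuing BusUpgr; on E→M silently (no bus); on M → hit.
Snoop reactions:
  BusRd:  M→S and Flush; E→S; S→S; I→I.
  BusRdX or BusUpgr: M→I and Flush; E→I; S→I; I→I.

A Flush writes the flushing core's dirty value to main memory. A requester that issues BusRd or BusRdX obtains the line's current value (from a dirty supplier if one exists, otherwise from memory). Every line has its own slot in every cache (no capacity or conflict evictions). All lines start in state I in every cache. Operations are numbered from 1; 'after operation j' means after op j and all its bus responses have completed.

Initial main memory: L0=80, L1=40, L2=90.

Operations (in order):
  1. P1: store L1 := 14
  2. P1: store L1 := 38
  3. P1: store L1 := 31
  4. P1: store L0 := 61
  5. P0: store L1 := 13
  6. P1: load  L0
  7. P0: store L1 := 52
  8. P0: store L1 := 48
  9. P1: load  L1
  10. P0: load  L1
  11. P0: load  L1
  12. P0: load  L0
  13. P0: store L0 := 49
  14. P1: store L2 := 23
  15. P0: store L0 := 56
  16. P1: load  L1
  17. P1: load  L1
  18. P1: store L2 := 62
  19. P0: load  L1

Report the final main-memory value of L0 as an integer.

  op1 P1: store L1 := 14 → I/M on L1; bus BusRdX; mem=40
  op2 P1: store L1 := 38 → I/M on L1; bus (none); mem=40
  op3 P1: store L1 := 31 → I/M on L1; bus (none); mem=40
  op4 P1: store L0 := 61 → I/M on L0; bus BusRdX; mem=80
  op5 P0: store L1 := 13 → M/I on L1; bus BusRdX Flush; mem=31
  op6 P1: load  L0 → I/M on L0; bus (none); mem=80
  op7 P0: store L1 := 52 → M/I on L1; bus (none); mem=31
  op8 P0: store L1 := 48 → M/I on L1; bus (none); mem=31
  op9 P1: load  L1 → S/S on L1; bus BusRd Flush; mem=48
  op10 P0: load  L1 → S/S on L1; bus (none); mem=48
  op11 P0: load  L1 → S/S on L1; bus (none); mem=48
  op12 P0: load  L0 → S/S on L0; bus BusRd Flush; mem=61
  op13 P0: store L0 := 49 → M/I on L0; bus BusUpgr; mem=61
  op14 P1: store L2 := 23 → I/M on L2; bus BusRdX; mem=90
  op15 P0: store L0 := 56 → M/I on L0; bus (none); mem=61
  op16 P1: load  L1 → S/S on L1; bus (none); mem=48
  op17 P1: load  L1 → S/S on L1; bus (none); mem=48
  op18 P1: store L2 := 62 → I/M on L2; bus (none); mem=90
  op19 P0: load  L1 → S/S on L1; bus (none); mem=48

memory[L0] = 61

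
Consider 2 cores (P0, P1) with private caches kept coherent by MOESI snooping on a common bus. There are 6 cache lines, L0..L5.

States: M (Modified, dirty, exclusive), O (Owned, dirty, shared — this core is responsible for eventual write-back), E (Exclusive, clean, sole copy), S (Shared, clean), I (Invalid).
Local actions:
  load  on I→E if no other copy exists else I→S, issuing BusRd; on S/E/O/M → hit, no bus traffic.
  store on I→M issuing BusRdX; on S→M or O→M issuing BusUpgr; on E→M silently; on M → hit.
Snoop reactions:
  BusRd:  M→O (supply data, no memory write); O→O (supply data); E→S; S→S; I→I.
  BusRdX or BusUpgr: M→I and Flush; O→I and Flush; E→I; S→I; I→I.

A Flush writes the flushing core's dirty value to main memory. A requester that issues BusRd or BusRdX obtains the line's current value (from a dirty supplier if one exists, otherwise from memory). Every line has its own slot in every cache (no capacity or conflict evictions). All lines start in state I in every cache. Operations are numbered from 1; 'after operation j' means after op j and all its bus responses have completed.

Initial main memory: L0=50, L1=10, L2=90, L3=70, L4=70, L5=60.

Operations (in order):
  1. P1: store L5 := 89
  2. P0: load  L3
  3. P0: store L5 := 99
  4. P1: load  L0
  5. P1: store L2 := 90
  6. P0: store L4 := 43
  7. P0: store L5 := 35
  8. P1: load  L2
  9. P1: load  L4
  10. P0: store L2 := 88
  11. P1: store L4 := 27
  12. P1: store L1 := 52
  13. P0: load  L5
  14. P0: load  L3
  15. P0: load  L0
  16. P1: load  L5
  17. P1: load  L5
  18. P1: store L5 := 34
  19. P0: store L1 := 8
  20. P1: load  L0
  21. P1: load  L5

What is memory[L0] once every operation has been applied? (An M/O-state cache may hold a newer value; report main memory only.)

memory[L0] = 50

  op1 P1: store L5 := 89 → I/M on L5; bus BusRdX; mem=60
  op2 P0: load  L3 → E/I on L3; bus BusRd; mem=70
  op3 P0: store L5 := 99 → M/I on L5; bus BusRdX Flush; mem=89
  op4 P1: load  L0 → I/E on L0; bus BusRd; mem=50
  op5 P1: store L2 := 90 → I/M on L2; bus BusRdX; mem=90
  op6 P0: store L4 := 43 → M/I on L4; bus BusRdX; mem=70
  op7 P0: store L5 := 35 → M/I on L5; bus (none); mem=89
  op8 P1: load  L2 → I/M on L2; bus (none); mem=90
  op9 P1: load  L4 → O/S on L4; bus BusRd; mem=70
  op10 P0: store L2 := 88 → M/I on L2; bus BusRdX Flush; mem=90
  op11 P1: store L4 := 27 → I/M on L4; bus BusUpgr Flush; mem=43
  op12 P1: store L1 := 52 → I/M on L1; bus BusRdX; mem=10
  op13 P0: load  L5 → M/I on L5; bus (none); mem=89
  op14 P0: load  L3 → E/I on L3; bus (none); mem=70
  op15 P0: load  L0 → S/S on L0; bus BusRd; mem=50
  op16 P1: load  L5 → O/S on L5; bus BusRd; mem=89
  op17 P1: load  L5 → O/S on L5; bus (none); mem=89
  op18 P1: store L5 := 34 → I/M on L5; bus BusUpgr Flush; mem=35
  op19 P0: store L1 := 8 → M/I on L1; bus BusRdX Flush; mem=52
  op20 P1: load  L0 → S/S on L0; bus (none); mem=50
  op21 P1: load  L5 → I/M on L5; bus (none); mem=35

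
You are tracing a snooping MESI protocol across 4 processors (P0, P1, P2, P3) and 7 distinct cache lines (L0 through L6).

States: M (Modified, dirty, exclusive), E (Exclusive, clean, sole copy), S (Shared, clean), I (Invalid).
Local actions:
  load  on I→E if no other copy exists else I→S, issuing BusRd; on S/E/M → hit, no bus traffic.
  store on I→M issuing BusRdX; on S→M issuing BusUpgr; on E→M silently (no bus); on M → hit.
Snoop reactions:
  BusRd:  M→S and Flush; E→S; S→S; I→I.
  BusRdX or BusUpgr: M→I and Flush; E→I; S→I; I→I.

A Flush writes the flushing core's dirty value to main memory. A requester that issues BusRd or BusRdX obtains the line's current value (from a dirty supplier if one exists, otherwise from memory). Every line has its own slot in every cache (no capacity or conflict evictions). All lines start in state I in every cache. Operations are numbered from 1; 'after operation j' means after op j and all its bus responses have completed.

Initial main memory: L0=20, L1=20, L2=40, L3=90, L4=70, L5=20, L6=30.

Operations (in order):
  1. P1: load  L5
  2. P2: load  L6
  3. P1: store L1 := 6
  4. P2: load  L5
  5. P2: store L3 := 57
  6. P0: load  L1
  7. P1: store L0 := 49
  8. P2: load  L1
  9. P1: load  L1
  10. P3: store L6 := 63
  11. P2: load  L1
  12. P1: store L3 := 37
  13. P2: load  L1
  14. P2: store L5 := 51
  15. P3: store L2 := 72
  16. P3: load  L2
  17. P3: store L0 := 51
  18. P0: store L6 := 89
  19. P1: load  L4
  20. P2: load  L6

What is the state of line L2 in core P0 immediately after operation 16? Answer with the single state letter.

step 1: P1: load  L5  ⟶  IEII  (L5)  txn=BusRd  M[L5]=20
step 2: P2: load  L6  ⟶  IIEI  (L6)  txn=BusRd  M[L6]=30
step 3: P1: store L1 := 6  ⟶  IMII  (L1)  txn=BusRdX  M[L1]=20
step 4: P2: load  L5  ⟶  ISSI  (L5)  txn=BusRd  M[L5]=20
step 5: P2: store L3 := 57  ⟶  IIMI  (L3)  txn=BusRdX  M[L3]=90
step 6: P0: load  L1  ⟶  SSII  (L1)  txn=BusRd+Flush  M[L1]=6
step 7: P1: store L0 := 49  ⟶  IMII  (L0)  txn=BusRdX  M[L0]=20
step 8: P2: load  L1  ⟶  SSSI  (L1)  txn=BusRd  M[L1]=6
step 9: P1: load  L1  ⟶  SSSI  (L1)  txn=∅  M[L1]=6
step 10: P3: store L6 := 63  ⟶  IIIM  (L6)  txn=BusRdX  M[L6]=30
step 11: P2: load  L1  ⟶  SSSI  (L1)  txn=∅  M[L1]=6
step 12: P1: store L3 := 37  ⟶  IMII  (L3)  txn=BusRdX+Flush  M[L3]=57
step 13: P2: load  L1  ⟶  SSSI  (L1)  txn=∅  M[L1]=6
step 14: P2: store L5 := 51  ⟶  IIMI  (L5)  txn=BusUpgr  M[L5]=20
step 15: P3: store L2 := 72  ⟶  IIIM  (L2)  txn=BusRdX  M[L2]=40
step 16: P3: load  L2  ⟶  IIIM  (L2)  txn=∅  M[L2]=40
step 17: P3: store L0 := 51  ⟶  IIIM  (L0)  txn=BusRdX+Flush  M[L0]=49
step 18: P0: store L6 := 89  ⟶  MIII  (L6)  txn=BusRdX+Flush  M[L6]=63
step 19: P1: load  L4  ⟶  IEII  (L4)  txn=BusRd  M[L4]=70
step 20: P2: load  L6  ⟶  SISI  (L6)  txn=BusRd+Flush  M[L6]=89

state = I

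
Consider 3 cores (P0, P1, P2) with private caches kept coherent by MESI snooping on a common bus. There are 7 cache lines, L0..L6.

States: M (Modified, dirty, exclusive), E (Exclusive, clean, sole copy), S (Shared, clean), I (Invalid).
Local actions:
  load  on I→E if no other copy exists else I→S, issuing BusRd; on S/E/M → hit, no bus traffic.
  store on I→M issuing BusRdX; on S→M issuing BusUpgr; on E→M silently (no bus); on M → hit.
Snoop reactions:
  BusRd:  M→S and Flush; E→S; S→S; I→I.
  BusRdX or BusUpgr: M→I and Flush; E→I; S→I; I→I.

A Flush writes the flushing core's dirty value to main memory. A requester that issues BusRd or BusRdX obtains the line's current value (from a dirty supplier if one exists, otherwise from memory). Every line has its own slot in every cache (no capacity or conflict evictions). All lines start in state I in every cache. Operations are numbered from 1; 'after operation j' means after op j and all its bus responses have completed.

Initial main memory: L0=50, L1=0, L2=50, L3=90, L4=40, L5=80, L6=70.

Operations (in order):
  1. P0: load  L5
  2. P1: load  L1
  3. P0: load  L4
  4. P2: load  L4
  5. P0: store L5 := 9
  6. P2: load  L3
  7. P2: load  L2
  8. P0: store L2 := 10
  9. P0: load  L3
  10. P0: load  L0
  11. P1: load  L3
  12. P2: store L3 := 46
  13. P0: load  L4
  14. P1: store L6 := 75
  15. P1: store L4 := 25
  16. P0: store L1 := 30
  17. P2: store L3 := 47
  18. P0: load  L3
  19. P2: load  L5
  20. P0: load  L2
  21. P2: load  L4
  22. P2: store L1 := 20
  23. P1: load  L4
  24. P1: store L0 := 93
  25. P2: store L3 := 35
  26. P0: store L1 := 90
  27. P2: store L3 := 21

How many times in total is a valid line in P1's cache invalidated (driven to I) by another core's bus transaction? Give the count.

1. P0: load  L5  bus=[BusRd]  L5: P0=E P1=I P2=I  mem[L5]=80
2. P1: load  L1  bus=[BusRd]  L1: P0=I P1=E P2=I  mem[L1]=0
3. P0: load  L4  bus=[BusRd]  L4: P0=E P1=I P2=I  mem[L4]=40
4. P2: load  L4  bus=[BusRd]  L4: P0=S P1=I P2=S  mem[L4]=40
5. P0: store L5 := 9  bus=[-]  L5: P0=M P1=I P2=I  mem[L5]=80
6. P2: load  L3  bus=[BusRd]  L3: P0=I P1=I P2=E  mem[L3]=90
7. P2: load  L2  bus=[BusRd]  L2: P0=I P1=I P2=E  mem[L2]=50
8. P0: store L2 := 10  bus=[BusRdX]  L2: P0=M P1=I P2=I  mem[L2]=50
9. P0: load  L3  bus=[BusRd]  L3: P0=S P1=I P2=S  mem[L3]=90
10. P0: load  L0  bus=[BusRd]  L0: P0=E P1=I P2=I  mem[L0]=50
11. P1: load  L3  bus=[BusRd]  L3: P0=S P1=S P2=S  mem[L3]=90
12. P2: store L3 := 46  bus=[BusUpgr]  L3: P0=I P1=I P2=M  mem[L3]=90
13. P0: load  L4  bus=[-]  L4: P0=S P1=I P2=S  mem[L4]=40
14. P1: store L6 := 75  bus=[BusRdX]  L6: P0=I P1=M P2=I  mem[L6]=70
15. P1: store L4 := 25  bus=[BusRdX]  L4: P0=I P1=M P2=I  mem[L4]=40
16. P0: store L1 := 30  bus=[BusRdX]  L1: P0=M P1=I P2=I  mem[L1]=0
17. P2: store L3 := 47  bus=[-]  L3: P0=I P1=I P2=M  mem[L3]=90
18. P0: load  L3  bus=[BusRd,Flush]  L3: P0=S P1=I P2=S  mem[L3]=47
19. P2: load  L5  bus=[BusRd,Flush]  L5: P0=S P1=I P2=S  mem[L5]=9
20. P0: load  L2  bus=[-]  L2: P0=M P1=I P2=I  mem[L2]=50
21. P2: load  L4  bus=[BusRd,Flush]  L4: P0=I P1=S P2=S  mem[L4]=25
22. P2: store L1 := 20  bus=[BusRdX,Flush]  L1: P0=I P1=I P2=M  mem[L1]=30
23. P1: load  L4  bus=[-]  L4: P0=I P1=S P2=S  mem[L4]=25
24. P1: store L0 := 93  bus=[BusRdX]  L0: P0=I P1=M P2=I  mem[L0]=50
25. P2: store L3 := 35  bus=[BusUpgr]  L3: P0=I P1=I P2=M  mem[L3]=47
26. P0: store L1 := 90  bus=[BusRdX,Flush]  L1: P0=M P1=I P2=I  mem[L1]=20
27. P2: store L3 := 21  bus=[-]  L3: P0=I P1=I P2=M  mem[L3]=47

invalidations = 2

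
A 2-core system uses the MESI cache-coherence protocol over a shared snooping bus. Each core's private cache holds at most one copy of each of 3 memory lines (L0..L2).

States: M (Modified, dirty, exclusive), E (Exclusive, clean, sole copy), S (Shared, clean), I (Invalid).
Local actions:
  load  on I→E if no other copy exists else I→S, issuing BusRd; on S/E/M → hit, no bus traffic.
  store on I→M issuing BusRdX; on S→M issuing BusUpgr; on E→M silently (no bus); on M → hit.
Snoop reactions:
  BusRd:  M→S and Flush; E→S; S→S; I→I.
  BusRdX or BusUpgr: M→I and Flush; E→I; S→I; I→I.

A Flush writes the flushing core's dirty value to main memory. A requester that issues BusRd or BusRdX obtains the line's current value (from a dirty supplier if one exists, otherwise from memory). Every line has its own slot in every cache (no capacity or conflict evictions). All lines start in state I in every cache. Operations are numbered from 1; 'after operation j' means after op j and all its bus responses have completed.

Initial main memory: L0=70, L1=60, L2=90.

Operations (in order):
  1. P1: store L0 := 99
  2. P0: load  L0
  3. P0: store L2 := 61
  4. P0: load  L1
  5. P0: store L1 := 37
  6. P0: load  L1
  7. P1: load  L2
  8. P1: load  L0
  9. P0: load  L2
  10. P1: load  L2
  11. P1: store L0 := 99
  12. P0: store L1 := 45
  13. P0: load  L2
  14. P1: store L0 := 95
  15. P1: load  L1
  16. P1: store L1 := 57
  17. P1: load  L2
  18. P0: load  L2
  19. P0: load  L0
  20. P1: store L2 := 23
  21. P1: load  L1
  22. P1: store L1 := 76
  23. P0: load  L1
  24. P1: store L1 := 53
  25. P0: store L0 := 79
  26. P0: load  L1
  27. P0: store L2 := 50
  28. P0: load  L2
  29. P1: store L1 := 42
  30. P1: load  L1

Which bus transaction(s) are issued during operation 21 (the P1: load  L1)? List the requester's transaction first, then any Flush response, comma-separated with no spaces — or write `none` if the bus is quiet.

bus = none

step 1: P1: store L0 := 99  ⟶  IM  (L0)  txn=BusRdX  M[L0]=70
step 2: P0: load  L0  ⟶  SS  (L0)  txn=BusRd+Flush  M[L0]=99
step 3: P0: store L2 := 61  ⟶  MI  (L2)  txn=BusRdX  M[L2]=90
step 4: P0: load  L1  ⟶  EI  (L1)  txn=BusRd  M[L1]=60
step 5: P0: store L1 := 37  ⟶  MI  (L1)  txn=∅  M[L1]=60
step 6: P0: load  L1  ⟶  MI  (L1)  txn=∅  M[L1]=60
step 7: P1: load  L2  ⟶  SS  (L2)  txn=BusRd+Flush  M[L2]=61
step 8: P1: load  L0  ⟶  SS  (L0)  txn=∅  M[L0]=99
step 9: P0: load  L2  ⟶  SS  (L2)  txn=∅  M[L2]=61
step 10: P1: load  L2  ⟶  SS  (L2)  txn=∅  M[L2]=61
step 11: P1: store L0 := 99  ⟶  IM  (L0)  txn=BusUpgr  M[L0]=99
step 12: P0: store L1 := 45  ⟶  MI  (L1)  txn=∅  M[L1]=60
step 13: P0: load  L2  ⟶  SS  (L2)  txn=∅  M[L2]=61
step 14: P1: store L0 := 95  ⟶  IM  (L0)  txn=∅  M[L0]=99
step 15: P1: load  L1  ⟶  SS  (L1)  txn=BusRd+Flush  M[L1]=45
step 16: P1: store L1 := 57  ⟶  IM  (L1)  txn=BusUpgr  M[L1]=45
step 17: P1: load  L2  ⟶  SS  (L2)  txn=∅  M[L2]=61
step 18: P0: load  L2  ⟶  SS  (L2)  txn=∅  M[L2]=61
step 19: P0: load  L0  ⟶  SS  (L0)  txn=BusRd+Flush  M[L0]=95
step 20: P1: store L2 := 23  ⟶  IM  (L2)  txn=BusUpgr  M[L2]=61
step 21: P1: load  L1  ⟶  IM  (L1)  txn=∅  M[L1]=45
step 22: P1: store L1 := 76  ⟶  IM  (L1)  txn=∅  M[L1]=45
step 23: P0: load  L1  ⟶  SS  (L1)  txn=BusRd+Flush  M[L1]=76
step 24: P1: store L1 := 53  ⟶  IM  (L1)  txn=BusUpgr  M[L1]=76
step 25: P0: store L0 := 79  ⟶  MI  (L0)  txn=BusUpgr  M[L0]=95
step 26: P0: load  L1  ⟶  SS  (L1)  txn=BusRd+Flush  M[L1]=53
step 27: P0: store L2 := 50  ⟶  MI  (L2)  txn=BusRdX+Flush  M[L2]=23
step 28: P0: load  L2  ⟶  MI  (L2)  txn=∅  M[L2]=23
step 29: P1: store L1 := 42  ⟶  IM  (L1)  txn=BusUpgr  M[L1]=53
step 30: P1: load  L1  ⟶  IM  (L1)  txn=∅  M[L1]=53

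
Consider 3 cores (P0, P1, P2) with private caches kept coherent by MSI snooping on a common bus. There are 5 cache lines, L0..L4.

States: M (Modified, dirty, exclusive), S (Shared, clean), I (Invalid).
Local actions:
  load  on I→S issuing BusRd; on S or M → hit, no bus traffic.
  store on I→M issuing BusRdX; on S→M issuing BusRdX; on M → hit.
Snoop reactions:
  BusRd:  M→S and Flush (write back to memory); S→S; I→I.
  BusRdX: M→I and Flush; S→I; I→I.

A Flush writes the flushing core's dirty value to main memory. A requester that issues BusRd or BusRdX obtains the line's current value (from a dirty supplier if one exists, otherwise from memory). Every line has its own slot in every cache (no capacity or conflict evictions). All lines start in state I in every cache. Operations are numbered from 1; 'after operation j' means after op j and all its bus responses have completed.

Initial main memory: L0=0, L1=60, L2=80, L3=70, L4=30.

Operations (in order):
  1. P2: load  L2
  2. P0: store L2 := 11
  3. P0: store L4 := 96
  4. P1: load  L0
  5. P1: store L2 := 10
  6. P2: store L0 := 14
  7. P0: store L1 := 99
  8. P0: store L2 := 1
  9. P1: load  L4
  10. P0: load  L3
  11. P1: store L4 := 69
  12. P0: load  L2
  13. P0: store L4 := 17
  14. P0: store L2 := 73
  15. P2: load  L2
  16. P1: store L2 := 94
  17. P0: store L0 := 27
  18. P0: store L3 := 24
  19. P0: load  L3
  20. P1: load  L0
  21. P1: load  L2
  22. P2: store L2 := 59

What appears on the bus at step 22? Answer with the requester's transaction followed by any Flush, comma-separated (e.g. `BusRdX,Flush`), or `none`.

bus = BusRdX,Flush

1. P2: load  L2  bus=[BusRd]  L2: P0=I P1=I P2=S  mem[L2]=80
2. P0: store L2 := 11  bus=[BusRdX]  L2: P0=M P1=I P2=I  mem[L2]=80
3. P0: store L4 := 96  bus=[BusRdX]  L4: P0=M P1=I P2=I  mem[L4]=30
4. P1: load  L0  bus=[BusRd]  L0: P0=I P1=S P2=I  mem[L0]=0
5. P1: store L2 := 10  bus=[BusRdX,Flush]  L2: P0=I P1=M P2=I  mem[L2]=11
6. P2: store L0 := 14  bus=[BusRdX]  L0: P0=I P1=I P2=M  mem[L0]=0
7. P0: store L1 := 99  bus=[BusRdX]  L1: P0=M P1=I P2=I  mem[L1]=60
8. P0: store L2 := 1  bus=[BusRdX,Flush]  L2: P0=M P1=I P2=I  mem[L2]=10
9. P1: load  L4  bus=[BusRd,Flush]  L4: P0=S P1=S P2=I  mem[L4]=96
10. P0: load  L3  bus=[BusRd]  L3: P0=S P1=I P2=I  mem[L3]=70
11. P1: store L4 := 69  bus=[BusRdX]  L4: P0=I P1=M P2=I  mem[L4]=96
12. P0: load  L2  bus=[-]  L2: P0=M P1=I P2=I  mem[L2]=10
13. P0: store L4 := 17  bus=[BusRdX,Flush]  L4: P0=M P1=I P2=I  mem[L4]=69
14. P0: store L2 := 73  bus=[-]  L2: P0=M P1=I P2=I  mem[L2]=10
15. P2: load  L2  bus=[BusRd,Flush]  L2: P0=S P1=I P2=S  mem[L2]=73
16. P1: store L2 := 94  bus=[BusRdX]  L2: P0=I P1=M P2=I  mem[L2]=73
17. P0: store L0 := 27  bus=[BusRdX,Flush]  L0: P0=M P1=I P2=I  mem[L0]=14
18. P0: store L3 := 24  bus=[BusRdX]  L3: P0=M P1=I P2=I  mem[L3]=70
19. P0: load  L3  bus=[-]  L3: P0=M P1=I P2=I  mem[L3]=70
20. P1: load  L0  bus=[BusRd,Flush]  L0: P0=S P1=S P2=I  mem[L0]=27
21. P1: load  L2  bus=[-]  L2: P0=I P1=M P2=I  mem[L2]=73
22. P2: store L2 := 59  bus=[BusRdX,Flush]  L2: P0=I P1=I P2=M  mem[L2]=94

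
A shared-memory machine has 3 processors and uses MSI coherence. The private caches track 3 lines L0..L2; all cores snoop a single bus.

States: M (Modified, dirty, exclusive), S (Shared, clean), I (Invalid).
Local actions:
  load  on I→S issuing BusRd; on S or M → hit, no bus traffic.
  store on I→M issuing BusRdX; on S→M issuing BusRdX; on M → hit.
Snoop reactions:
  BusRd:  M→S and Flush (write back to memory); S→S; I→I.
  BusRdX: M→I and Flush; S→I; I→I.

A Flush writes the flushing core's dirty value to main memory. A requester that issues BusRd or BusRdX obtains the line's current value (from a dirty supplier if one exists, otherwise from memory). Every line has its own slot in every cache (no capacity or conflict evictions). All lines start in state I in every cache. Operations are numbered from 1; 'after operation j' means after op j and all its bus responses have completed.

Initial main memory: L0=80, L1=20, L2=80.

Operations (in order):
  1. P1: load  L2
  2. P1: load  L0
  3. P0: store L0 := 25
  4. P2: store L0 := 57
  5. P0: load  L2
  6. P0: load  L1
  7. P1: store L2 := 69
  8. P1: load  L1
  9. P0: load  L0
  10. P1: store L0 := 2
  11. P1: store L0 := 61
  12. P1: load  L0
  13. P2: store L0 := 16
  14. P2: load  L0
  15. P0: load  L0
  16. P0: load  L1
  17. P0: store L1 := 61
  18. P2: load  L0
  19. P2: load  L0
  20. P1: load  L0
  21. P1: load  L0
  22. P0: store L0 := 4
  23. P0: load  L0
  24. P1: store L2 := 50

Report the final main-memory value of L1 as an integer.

  op1 P1: load  L2 → I/S/I on L2; bus BusRd; mem=80
  op2 P1: load  L0 → I/S/I on L0; bus BusRd; mem=80
  op3 P0: store L0 := 25 → M/I/I on L0; bus BusRdX; mem=80
  op4 P2: store L0 := 57 → I/I/M on L0; bus BusRdX Flush; mem=25
  op5 P0: load  L2 → S/S/I on L2; bus BusRd; mem=80
  op6 P0: load  L1 → S/I/I on L1; bus BusRd; mem=20
  op7 P1: store L2 := 69 → I/M/I on L2; bus BusRdX; mem=80
  op8 P1: load  L1 → S/S/I on L1; bus BusRd; mem=20
  op9 P0: load  L0 → S/I/S on L0; bus BusRd Flush; mem=57
  op10 P1: store L0 := 2 → I/M/I on L0; bus BusRdX; mem=57
  op11 P1: store L0 := 61 → I/M/I on L0; bus (none); mem=57
  op12 P1: load  L0 → I/M/I on L0; bus (none); mem=57
  op13 P2: store L0 := 16 → I/I/M on L0; bus BusRdX Flush; mem=61
  op14 P2: load  L0 → I/I/M on L0; bus (none); mem=61
  op15 P0: load  L0 → S/I/S on L0; bus BusRd Flush; mem=16
  op16 P0: load  L1 → S/S/I on L1; bus (none); mem=20
  op17 P0: store L1 := 61 → M/I/I on L1; bus BusRdX; mem=20
  op18 P2: load  L0 → S/I/S on L0; bus (none); mem=16
  op19 P2: load  L0 → S/I/S on L0; bus (none); mem=16
  op20 P1: load  L0 → S/S/S on L0; bus BusRd; mem=16
  op21 P1: load  L0 → S/S/S on L0; bus (none); mem=16
  op22 P0: store L0 := 4 → M/I/I on L0; bus BusRdX; mem=16
  op23 P0: load  L0 → M/I/I on L0; bus (none); mem=16
  op24 P1: store L2 := 50 → I/M/I on L2; bus (none); mem=80

memory[L1] = 20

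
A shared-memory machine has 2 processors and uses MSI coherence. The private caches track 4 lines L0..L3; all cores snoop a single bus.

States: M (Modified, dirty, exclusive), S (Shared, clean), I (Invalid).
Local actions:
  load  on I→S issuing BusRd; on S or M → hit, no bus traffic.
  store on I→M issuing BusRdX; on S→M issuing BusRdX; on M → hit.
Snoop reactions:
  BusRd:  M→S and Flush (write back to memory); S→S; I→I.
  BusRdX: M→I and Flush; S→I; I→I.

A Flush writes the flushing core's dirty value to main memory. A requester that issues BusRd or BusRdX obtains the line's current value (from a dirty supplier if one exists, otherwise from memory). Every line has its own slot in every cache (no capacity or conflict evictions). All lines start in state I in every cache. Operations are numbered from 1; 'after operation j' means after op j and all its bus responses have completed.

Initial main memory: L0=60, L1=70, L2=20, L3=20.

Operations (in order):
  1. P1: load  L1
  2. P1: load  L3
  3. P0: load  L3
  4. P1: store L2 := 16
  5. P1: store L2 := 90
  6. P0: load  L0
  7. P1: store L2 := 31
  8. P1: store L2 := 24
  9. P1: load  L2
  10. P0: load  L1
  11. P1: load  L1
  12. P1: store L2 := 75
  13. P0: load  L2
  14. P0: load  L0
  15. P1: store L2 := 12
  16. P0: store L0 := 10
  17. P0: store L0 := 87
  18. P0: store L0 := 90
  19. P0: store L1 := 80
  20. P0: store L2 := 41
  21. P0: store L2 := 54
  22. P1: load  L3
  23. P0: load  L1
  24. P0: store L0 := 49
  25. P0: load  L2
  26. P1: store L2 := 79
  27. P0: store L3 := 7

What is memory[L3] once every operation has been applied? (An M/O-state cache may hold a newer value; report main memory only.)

memory[L3] = 20

1. P1: load  L1  bus=[BusRd]  L1: P0=I P1=S  mem[L1]=70
2. P1: load  L3  bus=[BusRd]  L3: P0=I P1=S  mem[L3]=20
3. P0: load  L3  bus=[BusRd]  L3: P0=S P1=S  mem[L3]=20
4. P1: store L2 := 16  bus=[BusRdX]  L2: P0=I P1=M  mem[L2]=20
5. P1: store L2 := 90  bus=[-]  L2: P0=I P1=M  mem[L2]=20
6. P0: load  L0  bus=[BusRd]  L0: P0=S P1=I  mem[L0]=60
7. P1: store L2 := 31  bus=[-]  L2: P0=I P1=M  mem[L2]=20
8. P1: store L2 := 24  bus=[-]  L2: P0=I P1=M  mem[L2]=20
9. P1: load  L2  bus=[-]  L2: P0=I P1=M  mem[L2]=20
10. P0: load  L1  bus=[BusRd]  L1: P0=S P1=S  mem[L1]=70
11. P1: load  L1  bus=[-]  L1: P0=S P1=S  mem[L1]=70
12. P1: store L2 := 75  bus=[-]  L2: P0=I P1=M  mem[L2]=20
13. P0: load  L2  bus=[BusRd,Flush]  L2: P0=S P1=S  mem[L2]=75
14. P0: load  L0  bus=[-]  L0: P0=S P1=I  mem[L0]=60
15. P1: store L2 := 12  bus=[BusRdX]  L2: P0=I P1=M  mem[L2]=75
16. P0: store L0 := 10  bus=[BusRdX]  L0: P0=M P1=I  mem[L0]=60
17. P0: store L0 := 87  bus=[-]  L0: P0=M P1=I  mem[L0]=60
18. P0: store L0 := 90  bus=[-]  L0: P0=M P1=I  mem[L0]=60
19. P0: store L1 := 80  bus=[BusRdX]  L1: P0=M P1=I  mem[L1]=70
20. P0: store L2 := 41  bus=[BusRdX,Flush]  L2: P0=M P1=I  mem[L2]=12
21. P0: store L2 := 54  bus=[-]  L2: P0=M P1=I  mem[L2]=12
22. P1: load  L3  bus=[-]  L3: P0=S P1=S  mem[L3]=20
23. P0: load  L1  bus=[-]  L1: P0=M P1=I  mem[L1]=70
24. P0: store L0 := 49  bus=[-]  L0: P0=M P1=I  mem[L0]=60
25. P0: load  L2  bus=[-]  L2: P0=M P1=I  mem[L2]=12
26. P1: store L2 := 79  bus=[BusRdX,Flush]  L2: P0=I P1=M  mem[L2]=54
27. P0: store L3 := 7  bus=[BusRdX]  L3: P0=M P1=I  mem[L3]=20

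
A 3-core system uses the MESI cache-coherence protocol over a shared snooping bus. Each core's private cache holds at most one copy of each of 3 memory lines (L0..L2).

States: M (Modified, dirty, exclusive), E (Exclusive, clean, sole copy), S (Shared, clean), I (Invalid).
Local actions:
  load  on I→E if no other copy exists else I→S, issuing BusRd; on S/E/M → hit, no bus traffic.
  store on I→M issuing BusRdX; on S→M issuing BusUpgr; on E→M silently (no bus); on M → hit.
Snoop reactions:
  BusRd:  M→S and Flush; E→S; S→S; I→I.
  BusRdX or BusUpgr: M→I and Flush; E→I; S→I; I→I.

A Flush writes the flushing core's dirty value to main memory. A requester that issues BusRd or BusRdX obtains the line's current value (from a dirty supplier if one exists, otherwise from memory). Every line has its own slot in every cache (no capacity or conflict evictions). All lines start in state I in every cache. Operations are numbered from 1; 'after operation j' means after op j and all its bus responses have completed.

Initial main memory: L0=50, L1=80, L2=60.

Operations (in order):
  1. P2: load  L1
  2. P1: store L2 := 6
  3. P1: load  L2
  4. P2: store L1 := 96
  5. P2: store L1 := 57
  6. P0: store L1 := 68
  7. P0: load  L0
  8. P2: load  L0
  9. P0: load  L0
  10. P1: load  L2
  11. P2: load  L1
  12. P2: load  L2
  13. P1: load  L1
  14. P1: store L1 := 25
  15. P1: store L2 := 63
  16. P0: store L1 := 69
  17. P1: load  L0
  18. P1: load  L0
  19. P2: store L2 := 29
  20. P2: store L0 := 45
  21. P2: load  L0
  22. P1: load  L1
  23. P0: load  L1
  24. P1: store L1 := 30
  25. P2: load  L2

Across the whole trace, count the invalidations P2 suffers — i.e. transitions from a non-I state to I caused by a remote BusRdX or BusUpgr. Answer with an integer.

invalidations = 3

step 1: P2: load  L1  ⟶  IIE  (L1)  txn=BusRd  M[L1]=80
step 2: P1: store L2 := 6  ⟶  IMI  (L2)  txn=BusRdX  M[L2]=60
step 3: P1: load  L2  ⟶  IMI  (L2)  txn=∅  M[L2]=60
step 4: P2: store L1 := 96  ⟶  IIM  (L1)  txn=∅  M[L1]=80
step 5: P2: store L1 := 57  ⟶  IIM  (L1)  txn=∅  M[L1]=80
step 6: P0: store L1 := 68  ⟶  MII  (L1)  txn=BusRdX+Flush  M[L1]=57
step 7: P0: load  L0  ⟶  EII  (L0)  txn=BusRd  M[L0]=50
step 8: P2: load  L0  ⟶  SIS  (L0)  txn=BusRd  M[L0]=50
step 9: P0: load  L0  ⟶  SIS  (L0)  txn=∅  M[L0]=50
step 10: P1: load  L2  ⟶  IMI  (L2)  txn=∅  M[L2]=60
step 11: P2: load  L1  ⟶  SIS  (L1)  txn=BusRd+Flush  M[L1]=68
step 12: P2: load  L2  ⟶  ISS  (L2)  txn=BusRd+Flush  M[L2]=6
step 13: P1: load  L1  ⟶  SSS  (L1)  txn=BusRd  M[L1]=68
step 14: P1: store L1 := 25  ⟶  IMI  (L1)  txn=BusUpgr  M[L1]=68
step 15: P1: store L2 := 63  ⟶  IMI  (L2)  txn=BusUpgr  M[L2]=6
step 16: P0: store L1 := 69  ⟶  MII  (L1)  txn=BusRdX+Flush  M[L1]=25
step 17: P1: load  L0  ⟶  SSS  (L0)  txn=BusRd  M[L0]=50
step 18: P1: load  L0  ⟶  SSS  (L0)  txn=∅  M[L0]=50
step 19: P2: store L2 := 29  ⟶  IIM  (L2)  txn=BusRdX+Flush  M[L2]=63
step 20: P2: store L0 := 45  ⟶  IIM  (L0)  txn=BusUpgr  M[L0]=50
step 21: P2: load  L0  ⟶  IIM  (L0)  txn=∅  M[L0]=50
step 22: P1: load  L1  ⟶  SSI  (L1)  txn=BusRd+Flush  M[L1]=69
step 23: P0: load  L1  ⟶  SSI  (L1)  txn=∅  M[L1]=69
step 24: P1: store L1 := 30  ⟶  IMI  (L1)  txn=BusUpgr  M[L1]=69
step 25: P2: load  L2  ⟶  IIM  (L2)  txn=∅  M[L2]=63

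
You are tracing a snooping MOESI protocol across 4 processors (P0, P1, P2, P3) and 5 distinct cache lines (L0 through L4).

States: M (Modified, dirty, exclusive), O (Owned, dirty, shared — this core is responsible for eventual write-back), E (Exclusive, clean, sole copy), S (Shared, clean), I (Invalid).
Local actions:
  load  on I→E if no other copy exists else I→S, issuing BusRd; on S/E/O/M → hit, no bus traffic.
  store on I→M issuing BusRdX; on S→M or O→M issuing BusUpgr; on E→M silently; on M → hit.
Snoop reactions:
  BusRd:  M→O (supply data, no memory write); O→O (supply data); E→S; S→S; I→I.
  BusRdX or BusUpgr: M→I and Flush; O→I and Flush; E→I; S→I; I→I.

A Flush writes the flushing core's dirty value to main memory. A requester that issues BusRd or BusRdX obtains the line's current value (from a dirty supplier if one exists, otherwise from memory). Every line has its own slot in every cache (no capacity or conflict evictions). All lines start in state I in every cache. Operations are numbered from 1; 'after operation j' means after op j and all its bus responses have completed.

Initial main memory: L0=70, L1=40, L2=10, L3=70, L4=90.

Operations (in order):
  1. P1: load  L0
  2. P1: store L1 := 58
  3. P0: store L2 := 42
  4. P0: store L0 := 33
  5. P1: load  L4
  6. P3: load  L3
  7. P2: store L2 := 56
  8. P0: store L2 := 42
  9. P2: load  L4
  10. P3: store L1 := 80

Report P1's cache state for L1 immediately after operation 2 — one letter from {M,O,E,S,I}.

state = M

[1] P1: load  L0 | P0:I, P1:E(70), P2:I, P3:I | bus: BusRd
[2] P1: store L1 := 58 | P0:I, P1:M(58), P2:I, P3:I | bus: BusRdX
[3] P0: store L2 := 42 | P0:M(42), P1:I, P2:I, P3:I | bus: BusRdX
[4] P0: store L0 := 33 | P0:M(33), P1:I, P2:I, P3:I | bus: BusRdX
[5] P1: load  L4 | P0:I, P1:E(90), P2:I, P3:I | bus: BusRd
[6] P3: load  L3 | P0:I, P1:I, P2:I, P3:E(70) | bus: BusRd
[7] P2: store L2 := 56 | P0:I, P1:I, P2:M(56), P3:I | bus: BusRdX,Flush
[8] P0: store L2 := 42 | P0:M(42), P1:I, P2:I, P3:I | bus: BusRdX,Flush
[9] P2: load  L4 | P0:I, P1:S(90), P2:S(90), P3:I | bus: BusRd
[10] P3: store L1 := 80 | P0:I, P1:I, P2:I, P3:M(80) | bus: BusRdX,Flush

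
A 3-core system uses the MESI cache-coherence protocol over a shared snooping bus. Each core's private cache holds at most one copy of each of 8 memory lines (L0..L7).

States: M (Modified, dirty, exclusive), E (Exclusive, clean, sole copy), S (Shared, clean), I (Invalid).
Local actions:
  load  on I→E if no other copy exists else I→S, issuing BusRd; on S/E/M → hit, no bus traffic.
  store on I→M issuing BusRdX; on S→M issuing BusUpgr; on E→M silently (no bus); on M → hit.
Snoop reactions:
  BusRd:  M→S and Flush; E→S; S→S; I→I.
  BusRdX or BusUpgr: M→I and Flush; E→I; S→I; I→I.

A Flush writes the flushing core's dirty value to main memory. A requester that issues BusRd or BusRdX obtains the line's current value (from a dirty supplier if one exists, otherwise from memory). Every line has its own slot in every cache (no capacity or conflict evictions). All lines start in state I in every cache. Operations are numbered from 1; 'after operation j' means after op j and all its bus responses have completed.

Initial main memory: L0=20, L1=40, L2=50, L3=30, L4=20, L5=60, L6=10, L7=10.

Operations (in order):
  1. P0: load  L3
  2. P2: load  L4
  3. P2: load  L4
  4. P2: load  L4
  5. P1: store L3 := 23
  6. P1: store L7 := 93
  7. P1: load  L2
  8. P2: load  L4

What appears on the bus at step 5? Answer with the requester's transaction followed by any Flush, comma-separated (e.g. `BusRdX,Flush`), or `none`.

  op1 P0: load  L3 → E/I/I on L3; bus BusRd; mem=30
  op2 P2: load  L4 → I/I/E on L4; bus BusRd; mem=20
  op3 P2: load  L4 → I/I/E on L4; bus (none); mem=20
  op4 P2: load  L4 → I/I/E on L4; bus (none); mem=20
  op5 P1: store L3 := 23 → I/M/I on L3; bus BusRdX; mem=30
  op6 P1: store L7 := 93 → I/M/I on L7; bus BusRdX; mem=10
  op7 P1: load  L2 → I/E/I on L2; bus BusRd; mem=50
  op8 P2: load  L4 → I/I/E on L4; bus (none); mem=20

bus = BusRdX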